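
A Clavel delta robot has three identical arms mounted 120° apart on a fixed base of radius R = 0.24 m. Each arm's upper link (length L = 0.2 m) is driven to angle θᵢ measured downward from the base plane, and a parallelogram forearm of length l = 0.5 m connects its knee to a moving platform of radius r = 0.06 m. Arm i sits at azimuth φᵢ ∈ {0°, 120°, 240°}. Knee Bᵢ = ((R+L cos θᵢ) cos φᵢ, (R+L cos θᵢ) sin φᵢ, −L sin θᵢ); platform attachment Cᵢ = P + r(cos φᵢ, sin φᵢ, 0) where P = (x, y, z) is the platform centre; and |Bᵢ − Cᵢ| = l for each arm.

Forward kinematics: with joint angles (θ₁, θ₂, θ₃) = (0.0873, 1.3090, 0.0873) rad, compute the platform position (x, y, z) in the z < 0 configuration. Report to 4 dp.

(0.1134, -0.1964, -0.3926)

centre 1 = (0.3792·cos0.0°, 0.3792·sin0.0°, -0.0174) = (0.3792, 0.0000, -0.0174)
arm 2 at φ=120.0°: ρ2 = 0.2318;  centre 2 = (-0.1159, 0.2007, -0.1932)
centre 3 = (0.3792·cos240.0°, 0.3792·sin240.0°, -0.0174) = (-0.1896, -0.3284, -0.0174)
|centre ₂|²−|centre ₁|² = -0.0531;  |centre ₃|²−|centre ₁|² = 0.0000
[-0.9902 0.4014 -0.3515]·P = -0.0531;  [-1.1377 -0.6569 0.0000]·P = 0.0000
Cramer: x(z) = 0.0315-0.2085z;  y(z) = -0.0546+0.3612z
sphere 1 gives Az²+Bz+C=0 with A=1.1740, B=0.1405, C=-0.1258;  B²−4AC=0.6105;  roots -0.3926, 0.2729;  negative root z = -0.3926
x = 0.1134, y = -0.1964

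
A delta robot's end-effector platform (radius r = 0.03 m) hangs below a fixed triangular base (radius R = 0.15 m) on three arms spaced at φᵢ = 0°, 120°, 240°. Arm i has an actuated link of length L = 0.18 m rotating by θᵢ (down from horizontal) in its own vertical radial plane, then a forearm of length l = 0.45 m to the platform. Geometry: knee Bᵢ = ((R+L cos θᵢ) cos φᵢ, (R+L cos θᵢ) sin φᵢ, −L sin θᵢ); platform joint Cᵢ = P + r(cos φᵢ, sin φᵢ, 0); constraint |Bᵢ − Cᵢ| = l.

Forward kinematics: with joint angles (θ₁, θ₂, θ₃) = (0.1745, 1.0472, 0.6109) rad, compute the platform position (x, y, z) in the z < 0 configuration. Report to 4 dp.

φ1=0.0°: virtual centre (0.2973, 0.0000, -0.0313), radius l
φ2=120.0°: virtual centre (-0.1050, 0.1819, -0.1559), radius l
φ3=240.0°: virtual centre (-0.1337, -0.2316, -0.1032), radius l
|S₂|²−|S₁|² = -0.0209;  |S₃|²−|S₁|² = -0.0072
linear system: -0.8045x+0.3637y = -0.0209−-0.2493z; -0.8620x+-0.4632y = -0.0072−-0.1440z
Cramer: x(z) = 0.0179-0.2446z;  y(z) = -0.0179+0.1443z
sphere 1 gives Az²+Bz+C=0 with A=1.0806, B=0.1940, C=-0.1232;  B²−4AC=0.5701;  roots -0.4391, 0.2596;  negative root z = -0.4391
x = 0.1253, y = -0.0813

(0.1253, -0.0813, -0.4391)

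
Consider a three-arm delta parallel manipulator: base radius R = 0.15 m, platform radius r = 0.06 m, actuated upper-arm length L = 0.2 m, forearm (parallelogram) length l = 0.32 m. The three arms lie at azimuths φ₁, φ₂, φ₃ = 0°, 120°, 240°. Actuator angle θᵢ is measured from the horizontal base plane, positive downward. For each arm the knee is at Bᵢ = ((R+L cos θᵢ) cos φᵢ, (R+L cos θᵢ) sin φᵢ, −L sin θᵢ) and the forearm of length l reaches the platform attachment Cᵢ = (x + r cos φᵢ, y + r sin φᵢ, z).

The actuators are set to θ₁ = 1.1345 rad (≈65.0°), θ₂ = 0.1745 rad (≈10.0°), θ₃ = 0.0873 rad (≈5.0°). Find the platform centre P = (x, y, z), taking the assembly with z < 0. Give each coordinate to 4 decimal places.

centre 1 = (0.1745·cos0.0°, 0.1745·sin0.0°, -0.1813) = (0.1745, 0.0000, -0.1813)
φ2=120.0°: virtual centre (-0.1435, 0.2485, -0.0347), radius l
centre 3 = (0.2892·cos240.0°, 0.2892·sin240.0°, -0.0174) = (-0.1446, -0.2505, -0.0174)
eliminate P² terms by subtracting sphere 1 from 2 and 3
linear system: -0.6360x+0.4970y = 0.0202−0.2931z; -0.6383x+-0.5010y = 0.0206−0.3277z
det = 0.6359;  x = -0.0321+0.4870z,  y = -0.0003+0.0335z
into |P−centre ₁|² = l²: 1.2383z² + 0.1613z + -0.0269 = 0;  Δ = 0.1590;  z = -0.2261 or 0.0959 → z<0 root = -0.2261
x = -0.1422, y = -0.0079

(-0.1422, -0.0079, -0.2261)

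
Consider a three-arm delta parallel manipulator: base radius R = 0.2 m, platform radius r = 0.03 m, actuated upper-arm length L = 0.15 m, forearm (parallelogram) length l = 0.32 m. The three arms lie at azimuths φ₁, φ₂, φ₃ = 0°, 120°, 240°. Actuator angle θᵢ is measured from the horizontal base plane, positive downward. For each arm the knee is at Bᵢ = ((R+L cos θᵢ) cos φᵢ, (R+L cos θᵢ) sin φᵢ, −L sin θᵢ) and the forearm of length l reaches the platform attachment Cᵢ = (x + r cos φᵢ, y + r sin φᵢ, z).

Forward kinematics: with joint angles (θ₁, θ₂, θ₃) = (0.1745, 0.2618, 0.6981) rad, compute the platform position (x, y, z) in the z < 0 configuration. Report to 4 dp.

(0.0196, 0.0258, -0.1394)

O1 = (0.3177·cos0.0°, 0.3177·sin0.0°, -0.0260) = (0.3177, 0.0000, -0.0260)
O2 = (0.3149·cos120.0°, 0.3149·sin120.0°, -0.0388) = (-0.1574, 0.2727, -0.0388)
φ3=240.0°: virtual centre (-0.1425, -0.2467, -0.0964), radius l
eliminate P² terms by subtracting sphere 1 from 2 and 3
linear system: -0.9503x+0.5454y = -0.0010−-0.0256z; -0.9204x+-0.4935y = -0.0112−-0.1407z
Cramer: x(z) = 0.0068-0.0921z;  y(z) = 0.0100-0.1135z
into |P−O₁|² = l²: 1.0214z² + 0.1071z + -0.0049 = 0;  Δ = 0.0316;  z = -0.1394 or 0.0346 → z<0 root = -0.1394
x = 0.0196, y = 0.0258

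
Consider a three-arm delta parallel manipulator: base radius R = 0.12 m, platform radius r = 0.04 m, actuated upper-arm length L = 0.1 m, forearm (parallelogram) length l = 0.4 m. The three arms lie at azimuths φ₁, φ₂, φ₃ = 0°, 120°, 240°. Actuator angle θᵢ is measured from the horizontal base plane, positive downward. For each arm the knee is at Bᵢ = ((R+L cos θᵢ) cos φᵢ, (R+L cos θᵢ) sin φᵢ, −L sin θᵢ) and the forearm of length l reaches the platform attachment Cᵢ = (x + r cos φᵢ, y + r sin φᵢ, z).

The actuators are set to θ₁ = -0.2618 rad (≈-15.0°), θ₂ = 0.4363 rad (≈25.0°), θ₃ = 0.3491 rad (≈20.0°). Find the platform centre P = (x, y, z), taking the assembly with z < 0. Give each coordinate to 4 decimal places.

S1 = (0.1766·cos0.0°, 0.1766·sin0.0°, 0.0259) = (0.1766, 0.0000, 0.0259)
S2 = (0.1706·cos120.0°, 0.1706·sin120.0°, -0.0423) = (-0.0853, 0.1478, -0.0423)
φ3=240.0°: virtual centre (-0.0870, -0.1507, -0.0342), radius l
|S₂|²−|S₁|² = -0.0010;  |S₃|²−|S₁|² = -0.0004
linear system: -0.5238x+0.2955y = -0.0010−-0.1363z; -0.5272x+-0.3013y = -0.0004−-0.1202z
Cramer: x(z) = 0.0013-0.2442z;  y(z) = -0.0009+0.0284z
into |P−S₁|² = l²: 1.0604z² + 0.0338z + -0.1286 = 0;  Δ = 0.5466;  z = -0.3645 or 0.3327 → z<0 root = -0.3645
x = 0.0903, y = -0.0112

(0.0903, -0.0112, -0.3645)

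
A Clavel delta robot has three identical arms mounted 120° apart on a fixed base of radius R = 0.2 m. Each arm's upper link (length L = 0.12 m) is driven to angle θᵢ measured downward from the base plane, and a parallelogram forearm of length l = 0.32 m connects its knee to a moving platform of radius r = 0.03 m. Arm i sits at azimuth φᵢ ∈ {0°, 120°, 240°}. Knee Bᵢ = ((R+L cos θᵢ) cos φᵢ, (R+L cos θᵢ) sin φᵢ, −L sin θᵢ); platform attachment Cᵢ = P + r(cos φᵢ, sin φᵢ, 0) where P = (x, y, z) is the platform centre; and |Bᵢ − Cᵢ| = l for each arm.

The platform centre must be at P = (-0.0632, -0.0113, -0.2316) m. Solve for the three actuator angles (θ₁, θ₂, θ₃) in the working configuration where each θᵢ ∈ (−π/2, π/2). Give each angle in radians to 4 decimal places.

θ₁ = 1.0471, θ₂ = 0.4361, θ₃ = 0.2621

rotate P by −φ1: (-0.0632, -0.0113, -0.2316)
  e−x'=0.2332;  (l²−L²−(e−x')²−y'²−z²)/2L = -0.0840
  θ1 = atan2(B,A) + arccos(C/0.3287) = 1.0471
φ2=120.0° → target in arm frame (0.0218, 0.0604)
  A cos θ + B sin θ = C:  0.1482·cos θ + -0.2316·sin θ = 0.0365
  θ2 = atan2(B,A) + arccos(C/0.2750) = 0.4361
arm 3 (φ=240.0°): x'=0.0414, y'=-0.0491
  A=0.1286, B=-0.2316, C=(l²−L²−A²−y'²−z²)/(2L)=0.0642
  γ=atan2(-0.2316,0.1286)=-1.0639;  ψ=arccos(0.2424)=1.3260;  θ3=γ+ψ≈0.2621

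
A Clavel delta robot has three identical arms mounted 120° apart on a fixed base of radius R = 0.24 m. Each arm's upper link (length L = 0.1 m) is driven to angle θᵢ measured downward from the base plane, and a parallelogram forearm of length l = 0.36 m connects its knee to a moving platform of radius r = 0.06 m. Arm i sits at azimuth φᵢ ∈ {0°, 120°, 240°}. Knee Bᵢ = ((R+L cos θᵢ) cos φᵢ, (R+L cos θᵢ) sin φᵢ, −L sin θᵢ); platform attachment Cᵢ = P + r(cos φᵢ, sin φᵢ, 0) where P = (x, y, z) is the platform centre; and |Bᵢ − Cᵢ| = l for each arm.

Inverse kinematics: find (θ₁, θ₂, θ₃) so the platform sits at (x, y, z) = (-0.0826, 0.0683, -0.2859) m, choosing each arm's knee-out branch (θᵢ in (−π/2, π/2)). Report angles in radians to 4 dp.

rotate P by −φ1: (-0.0826, 0.0683, -0.2859)
  e−x'=0.2626;  (l²−L²−(e−x')²−y'²−z²)/2L = -0.1788
  √(A²+B²)=0.3882;  θ1 = -0.8279+2.0495 ≈ 1.2216
rotate P by −φ2: (0.1004, 0.0374, -0.2859)
  A=0.0796, B=-0.2859, C=(l²−L²−A²−y'²−z²)/(2L)=0.1507
  θ2 = atan2(B,A) + arccos(C/0.2968) = -0.2612
arm 3 (φ=240.0°): x'=-0.0178, y'=-0.1057
  A cos θ + B sin θ = C:  0.1978·cos θ + -0.2859·sin θ = -0.0623
  √(A²+B²)=0.3477;  θ3 = -0.9654+1.7508 ≈ 0.7854

θ₁ = 1.2216, θ₂ = -0.2612, θ₃ = 0.7854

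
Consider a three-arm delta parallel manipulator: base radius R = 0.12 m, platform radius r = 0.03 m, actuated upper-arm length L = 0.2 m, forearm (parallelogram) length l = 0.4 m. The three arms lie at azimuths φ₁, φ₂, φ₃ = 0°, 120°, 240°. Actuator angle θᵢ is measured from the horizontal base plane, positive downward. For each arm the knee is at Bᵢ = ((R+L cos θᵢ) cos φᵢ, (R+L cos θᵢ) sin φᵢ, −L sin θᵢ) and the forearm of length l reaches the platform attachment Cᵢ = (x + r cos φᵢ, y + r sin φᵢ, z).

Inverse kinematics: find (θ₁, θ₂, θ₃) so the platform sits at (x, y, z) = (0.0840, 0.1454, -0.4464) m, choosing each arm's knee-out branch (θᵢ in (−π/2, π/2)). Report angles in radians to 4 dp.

arm 1 (φ=0.0°): x'=0.0840, y'=0.1454
  A cos θ + B sin θ = C:  0.0060·cos θ + -0.4464·sin θ = -0.2511
  γ=atan2(-0.4464,0.0060)=-1.5574;  ψ=arccos(-0.5625)=2.1682;  θ1=γ+ψ≈0.6109
φ2=120.0° → target in arm frame (0.0839, -0.1454)
  A=0.0061, B=-0.4464, C=(l²−L²−A²−y'²−z²)/(2L)=-0.2512
  γ=atan2(-0.4464,0.0061)=-1.5572;  ψ=arccos(-0.5626)=2.1683;  θ2=γ+ψ≈0.6111
arm 3 (φ=240.0°): x'=-0.1679, y'=0.0000
  A=0.2579, B=-0.4464, C=(l²−L²−A²−y'²−z²)/(2L)=-0.3645
  θ3 = atan2(B,A) + arccos(C/0.5156) = 1.3091

θ₁ = 0.6109, θ₂ = 0.6111, θ₃ = 1.3091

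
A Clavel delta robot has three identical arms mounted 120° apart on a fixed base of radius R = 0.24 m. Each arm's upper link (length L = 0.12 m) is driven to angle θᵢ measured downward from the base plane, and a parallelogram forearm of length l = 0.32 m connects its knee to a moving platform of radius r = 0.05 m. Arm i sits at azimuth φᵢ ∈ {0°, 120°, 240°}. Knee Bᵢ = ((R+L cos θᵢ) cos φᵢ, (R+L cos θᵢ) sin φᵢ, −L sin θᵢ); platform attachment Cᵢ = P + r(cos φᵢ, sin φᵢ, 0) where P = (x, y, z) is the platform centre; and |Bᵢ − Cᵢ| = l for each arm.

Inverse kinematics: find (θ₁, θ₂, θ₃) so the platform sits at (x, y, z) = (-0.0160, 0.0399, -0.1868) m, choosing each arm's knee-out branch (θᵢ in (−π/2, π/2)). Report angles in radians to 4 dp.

φ1=0.0° → target in arm frame (-0.0160, 0.0399)
  e−x'=0.2060;  (l²−L²−(e−x')²−y'²−z²)/2L = 0.0378
  √(A²+B²)=0.2781;  θ1 = -0.7366+1.4344 ≈ 0.6978
φ2=120.0° → target in arm frame (0.0426, -0.0061)
  A=0.1474, B=-0.1868, C=(l²−L²−A²−y'²−z²)/(2L)=0.1305
  γ=atan2(-0.1868,0.1474)=-0.9026;  ψ=arccos(0.5485)=0.9902;  θ2=γ+ψ≈0.0876
φ3=240.0° → target in arm frame (-0.0266, -0.0338)
  e−x'=0.2166;  (l²−L²−(e−x')²−y'²−z²)/2L = 0.0211
  θ3 = atan2(B,A) + arccos(C/0.2860) = 0.7851

θ₁ = 0.6978, θ₂ = 0.0876, θ₃ = 0.7851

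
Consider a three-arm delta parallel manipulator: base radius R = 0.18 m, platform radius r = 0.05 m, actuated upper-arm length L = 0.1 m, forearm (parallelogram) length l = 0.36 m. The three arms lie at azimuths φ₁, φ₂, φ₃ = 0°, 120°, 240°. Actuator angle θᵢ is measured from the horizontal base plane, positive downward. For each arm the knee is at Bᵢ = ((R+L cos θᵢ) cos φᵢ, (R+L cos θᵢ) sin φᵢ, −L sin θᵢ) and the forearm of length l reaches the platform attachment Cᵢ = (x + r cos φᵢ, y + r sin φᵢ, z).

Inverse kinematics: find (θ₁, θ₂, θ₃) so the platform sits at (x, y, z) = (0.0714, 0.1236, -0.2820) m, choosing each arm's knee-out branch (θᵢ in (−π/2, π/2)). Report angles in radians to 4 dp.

rotate P by −φ1: (0.0714, 0.1236, -0.2820)
  A cos θ + B sin θ = C:  0.0586·cos θ + -0.2820·sin θ = 0.1068
  √(A²+B²)=0.2880;  θ1 = -1.3659+1.1908 ≈ -0.1751
rotate P by −φ2: (0.0713, -0.1236, -0.2820)
  A=0.0587, B=-0.2820, C=(l²−L²−A²−y'²−z²)/(2L)=0.1067
  γ=atan2(-0.2820,0.0587)=-1.3657;  ψ=arccos(0.3706)=1.1911;  θ2=γ+ψ≈-0.1746
rotate P by −φ3: (-0.1427, 0.0000, -0.2820)
  A cos θ + B sin θ = C:  0.2727·cos θ + -0.2820·sin θ = -0.1716
  θ3 = atan2(B,A) + arccos(C/0.3923) = 1.2213

θ₁ = -0.1751, θ₂ = -0.1746, θ₃ = 1.2213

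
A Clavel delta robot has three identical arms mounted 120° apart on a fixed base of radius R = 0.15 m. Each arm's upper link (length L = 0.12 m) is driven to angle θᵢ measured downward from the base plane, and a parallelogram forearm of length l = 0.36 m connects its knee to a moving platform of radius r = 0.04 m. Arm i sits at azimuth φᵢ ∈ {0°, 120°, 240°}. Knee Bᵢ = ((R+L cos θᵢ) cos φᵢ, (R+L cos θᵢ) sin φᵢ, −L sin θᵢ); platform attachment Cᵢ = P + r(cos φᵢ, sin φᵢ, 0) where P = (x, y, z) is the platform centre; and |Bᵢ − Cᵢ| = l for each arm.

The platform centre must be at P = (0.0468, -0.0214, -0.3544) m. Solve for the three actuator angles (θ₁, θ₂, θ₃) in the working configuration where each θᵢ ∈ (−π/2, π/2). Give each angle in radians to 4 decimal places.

rotate P by −φ1: (0.0468, -0.0214, -0.3544)
  e−x'=0.0632;  (l²−L²−(e−x')²−y'²−z²)/2L = -0.0619
  √(A²+B²)=0.3600;  θ1 = -1.3943+1.7436 ≈ 0.3492
arm 2 (φ=120.0°): x'=-0.0419, y'=-0.0298
  A=0.1519, B=-0.3544, C=(l²−L²−A²−y'²−z²)/(2L)=-0.1432
  γ=atan2(-0.3544,0.1519)=-1.1658;  ψ=arccos(-0.3714)=1.9513;  θ2=γ+ψ≈0.7855
rotate P by −φ3: (-0.0049, 0.0512, -0.3544)
  A=0.1149, B=-0.3544, C=(l²−L²−A²−y'²−z²)/(2L)=-0.1092
  θ3 = atan2(B,A) + arccos(C/0.3726) = 0.6110

θ₁ = 0.3492, θ₂ = 0.7855, θ₃ = 0.6110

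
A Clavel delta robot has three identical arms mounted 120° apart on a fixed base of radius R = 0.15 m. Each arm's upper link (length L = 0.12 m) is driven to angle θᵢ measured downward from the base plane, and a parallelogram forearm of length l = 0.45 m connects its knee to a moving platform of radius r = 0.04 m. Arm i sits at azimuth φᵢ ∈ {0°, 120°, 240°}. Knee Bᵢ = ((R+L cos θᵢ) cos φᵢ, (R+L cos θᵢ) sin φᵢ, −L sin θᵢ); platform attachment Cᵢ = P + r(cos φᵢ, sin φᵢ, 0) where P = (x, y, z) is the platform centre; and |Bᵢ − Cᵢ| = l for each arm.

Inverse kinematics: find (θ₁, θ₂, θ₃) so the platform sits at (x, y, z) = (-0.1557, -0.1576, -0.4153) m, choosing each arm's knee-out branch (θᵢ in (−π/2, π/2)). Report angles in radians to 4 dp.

θ₁ = 1.3094, θ₂ = 0.9602, θ₃ = -0.2617

φ1=0.0° → target in arm frame (-0.1557, -0.1576)
  e−x'=0.2657;  (l²−L²−(e−x')²−y'²−z²)/2L = -0.3325
  θ1 = atan2(B,A) + arccos(C/0.4930) = 1.3094
rotate P by −φ2: (-0.0586, 0.2136, -0.4153)
  e−x'=0.1686;  (l²−L²−(e−x')²−y'²−z²)/2L = -0.2436
  γ=atan2(-0.4153,0.1686)=-1.1851;  ψ=arccos(-0.5434)=2.1453;  θ2=γ+ψ≈0.9602
φ3=240.0° → target in arm frame (0.2143, -0.0560)
  A cos θ + B sin θ = C:  -0.1043·cos θ + -0.4153·sin θ = 0.0067
  γ=atan2(-0.4153,-0.1043)=-1.8169;  ψ=arccos(0.0156)=1.5552;  θ3=γ+ψ≈-0.2617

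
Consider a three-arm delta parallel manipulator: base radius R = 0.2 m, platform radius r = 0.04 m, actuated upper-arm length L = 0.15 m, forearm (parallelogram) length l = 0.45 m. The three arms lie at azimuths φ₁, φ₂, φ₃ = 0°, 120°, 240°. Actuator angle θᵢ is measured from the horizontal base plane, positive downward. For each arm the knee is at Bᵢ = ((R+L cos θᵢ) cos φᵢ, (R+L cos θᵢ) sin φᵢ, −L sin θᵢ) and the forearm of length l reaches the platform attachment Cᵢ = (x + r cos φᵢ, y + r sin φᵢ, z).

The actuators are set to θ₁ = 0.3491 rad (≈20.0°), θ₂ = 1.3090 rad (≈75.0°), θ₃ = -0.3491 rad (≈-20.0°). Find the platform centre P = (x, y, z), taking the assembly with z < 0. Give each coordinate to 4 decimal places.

(0.0365, -0.2025, -0.3539)

arm 1 at φ=0.0°: e+L cos θ1 = 0.3010;  centre 1 = (0.3010, 0.0000, -0.0513)
arm 2 at φ=120.0°: e+L cos θ2 = 0.1988;  centre 2 = (-0.0994, 0.1722, -0.1449)
φ3=240.0°: virtual centre (-0.1505, -0.2606, 0.0513), radius l
eliminate P² terms by subtracting sphere 1 from 2 and 3
plane₁₂: -0.8007x+0.3444y+-0.1872z = -0.0327
det = 0.7283;  x = 0.0234+-0.0369z,  y = -0.0405+0.4577z
quadratic in z: (1.2108)z²+(0.0860)z+(-0.1212)=0, √Δ=0.7709 → z ∈ {-0.3539, 0.2828}; z = -0.3539 (taking z<0)
x = 0.0365, y = -0.2025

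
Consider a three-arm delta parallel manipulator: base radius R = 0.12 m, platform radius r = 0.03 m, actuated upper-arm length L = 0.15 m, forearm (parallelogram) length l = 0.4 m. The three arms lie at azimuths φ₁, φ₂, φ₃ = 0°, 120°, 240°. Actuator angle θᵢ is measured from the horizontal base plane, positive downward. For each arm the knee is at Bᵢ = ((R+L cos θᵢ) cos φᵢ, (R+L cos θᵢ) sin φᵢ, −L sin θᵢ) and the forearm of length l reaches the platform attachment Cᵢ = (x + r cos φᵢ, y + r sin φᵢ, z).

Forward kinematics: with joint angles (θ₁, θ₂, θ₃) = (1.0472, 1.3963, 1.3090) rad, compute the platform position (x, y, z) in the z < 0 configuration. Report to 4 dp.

(0.0546, -0.0139, -0.5141)

centre 1 = (0.1650·cos0.0°, 0.1650·sin0.0°, -0.1299) = (0.1650, 0.0000, -0.1299)
centre 2 = (0.1160·cos120.0°, 0.1160·sin120.0°, -0.1477) = (-0.0580, 0.1005, -0.1477)
centre 3 = (0.1288·cos240.0°, 0.1288·sin240.0°, -0.1449) = (-0.0644, -0.1116, -0.1449)
subtract pairs → two planes through P
plane₁₂: -0.4460x+0.2010y+-0.0356z = -0.0088
Cramer: x(z) = 0.0171-0.0729z;  y(z) = -0.0059+0.0156z
sphere 1 gives Az²+Bz+C=0 with A=1.0056, B=0.2812, C=-0.1212;  B²−4AC=0.5666;  roots -0.5141, 0.2345;  negative root z = -0.5141
x = 0.0546, y = -0.0139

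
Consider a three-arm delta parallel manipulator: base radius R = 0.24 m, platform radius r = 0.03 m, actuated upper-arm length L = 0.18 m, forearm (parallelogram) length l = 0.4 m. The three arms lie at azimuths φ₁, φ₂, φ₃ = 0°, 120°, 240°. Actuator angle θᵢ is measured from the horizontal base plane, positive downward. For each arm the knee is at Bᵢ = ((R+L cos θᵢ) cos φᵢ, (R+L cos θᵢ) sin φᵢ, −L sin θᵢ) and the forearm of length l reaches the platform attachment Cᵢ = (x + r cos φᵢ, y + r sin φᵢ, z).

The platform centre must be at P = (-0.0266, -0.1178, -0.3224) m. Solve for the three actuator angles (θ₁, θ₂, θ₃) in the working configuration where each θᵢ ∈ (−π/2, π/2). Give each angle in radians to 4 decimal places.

θ₁ = 0.9598, θ₂ = 1.2218, θ₃ = 0.1746

φ1=0.0° → target in arm frame (-0.0266, -0.1178)
  A=0.2366, B=-0.3224, C=(l²−L²−A²−y'²−z²)/(2L)=-0.1283
  √(A²+B²)=0.3999;  θ1 = -0.9377+1.8975 ≈ 0.9598
φ2=120.0° → target in arm frame (-0.0887, 0.0819)
  e−x'=0.2987;  (l²−L²−(e−x')²−y'²−z²)/2L = -0.2008
  γ=atan2(-0.3224,0.2987)=-0.8235;  ψ=arccos(-0.4569)=2.0453;  θ2=γ+ψ≈1.2218
φ3=240.0° → target in arm frame (0.1153, 0.0359)
  e−x'=0.0947;  (l²−L²−(e−x')²−y'²−z²)/2L = 0.0372
  θ3 = atan2(B,A) + arccos(C/0.3360) = 0.1746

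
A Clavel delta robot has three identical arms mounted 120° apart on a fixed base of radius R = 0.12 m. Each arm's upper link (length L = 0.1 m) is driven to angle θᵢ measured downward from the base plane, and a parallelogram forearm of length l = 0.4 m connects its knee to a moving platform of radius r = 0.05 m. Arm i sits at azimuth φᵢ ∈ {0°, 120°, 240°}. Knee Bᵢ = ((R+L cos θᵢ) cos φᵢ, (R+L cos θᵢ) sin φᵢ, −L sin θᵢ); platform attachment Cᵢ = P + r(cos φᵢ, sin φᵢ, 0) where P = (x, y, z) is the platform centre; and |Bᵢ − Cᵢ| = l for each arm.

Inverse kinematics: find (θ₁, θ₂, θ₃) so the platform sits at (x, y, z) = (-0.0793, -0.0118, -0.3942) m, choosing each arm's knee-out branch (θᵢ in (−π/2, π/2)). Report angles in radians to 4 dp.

θ₁ = 0.6984, θ₂ = 0.2622, θ₃ = 0.1747

rotate P by −φ1: (-0.0793, -0.0118, -0.3942)
  A cos θ + B sin θ = C:  0.1493·cos θ + -0.3942·sin θ = -0.1391
  θ1 = atan2(B,A) + arccos(C/0.4215) = 0.6984
arm 2 (φ=120.0°): x'=0.0294, y'=0.0746
  A cos θ + B sin θ = C:  0.0406·cos θ + -0.3942·sin θ = -0.0630
  θ2 = atan2(B,A) + arccos(C/0.3963) = 0.2622
arm 3 (φ=240.0°): x'=0.0499, y'=-0.0628
  A=0.0201, B=-0.3942, C=(l²−L²−A²−y'²−z²)/(2L)=-0.0487
  √(A²+B²)=0.3947;  θ3 = -1.5198+1.6945 ≈ 0.1747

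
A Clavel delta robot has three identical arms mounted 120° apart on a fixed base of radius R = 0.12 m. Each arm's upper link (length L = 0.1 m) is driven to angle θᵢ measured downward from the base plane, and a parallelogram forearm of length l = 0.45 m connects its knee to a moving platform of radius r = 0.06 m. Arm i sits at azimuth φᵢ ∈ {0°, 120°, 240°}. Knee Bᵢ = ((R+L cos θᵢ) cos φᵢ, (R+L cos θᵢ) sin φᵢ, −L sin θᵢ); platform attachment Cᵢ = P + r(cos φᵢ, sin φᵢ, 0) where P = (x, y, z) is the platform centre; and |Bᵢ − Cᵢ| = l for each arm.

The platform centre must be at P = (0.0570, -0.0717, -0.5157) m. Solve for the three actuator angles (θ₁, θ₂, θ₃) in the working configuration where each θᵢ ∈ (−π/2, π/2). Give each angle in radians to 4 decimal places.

θ₁ = 0.8722, θ₂ = 1.3955, θ₃ = 0.9591

arm 1 (φ=0.0°): x'=0.0570, y'=-0.0717
  A cos θ + B sin θ = C:  0.0030·cos θ + -0.5157·sin θ = -0.3930
  √(A²+B²)=0.5157;  θ1 = -1.5650+2.4372 ≈ 0.8722
rotate P by −φ2: (-0.0906, -0.0135, -0.5157)
  e−x'=0.1506;  (l²−L²−(e−x')²−y'²−z²)/2L = -0.4815
  γ=atan2(-0.5157,0.1506)=-1.2867;  ψ=arccos(-0.8963)=2.6822;  θ2=γ+ψ≈1.3955
arm 3 (φ=240.0°): x'=0.0336, y'=0.0852
  A=0.0264, B=-0.5157, C=(l²−L²−A²−y'²−z²)/(2L)=-0.4070
  γ=atan2(-0.5157,0.0264)=-1.5196;  ψ=arccos(-0.7882)=2.4787;  θ3=γ+ψ≈0.9591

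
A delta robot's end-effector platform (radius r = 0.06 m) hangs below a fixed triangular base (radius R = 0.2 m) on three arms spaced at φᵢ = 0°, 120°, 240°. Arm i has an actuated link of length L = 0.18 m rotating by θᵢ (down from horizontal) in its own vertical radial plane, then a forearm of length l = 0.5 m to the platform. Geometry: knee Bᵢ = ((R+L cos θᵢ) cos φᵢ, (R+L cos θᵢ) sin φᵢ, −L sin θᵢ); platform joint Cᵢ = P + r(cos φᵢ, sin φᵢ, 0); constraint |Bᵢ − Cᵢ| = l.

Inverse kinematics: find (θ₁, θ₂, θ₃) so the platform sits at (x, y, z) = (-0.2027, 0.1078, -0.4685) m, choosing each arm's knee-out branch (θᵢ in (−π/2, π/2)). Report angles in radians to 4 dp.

arm 1 (φ=0.0°): x'=-0.2027, y'=0.1078
  A=0.3427, B=-0.4685, C=(l²−L²−A²−y'²−z²)/(2L)=-0.3638
  γ=atan2(-0.4685,0.3427)=-0.9393;  ψ=arccos(-0.6267)=2.2481;  θ1=γ+ψ≈1.3088
φ2=120.0° → target in arm frame (0.1947, 0.1216)
  A cos θ + B sin θ = C:  -0.0547·cos θ + -0.4685·sin θ = -0.0547
  γ=atan2(-0.4685,-0.0547)=-1.6870;  ψ=arccos(-0.1159)=1.6870;  θ2=γ+ψ≈-0.0001
arm 3 (φ=240.0°): x'=0.0080, y'=-0.2294
  e−x'=0.1320;  (l²−L²−(e−x')²−y'²−z²)/2L = -0.1999
  θ3 = atan2(B,A) + arccos(C/0.4867) = 0.6978

θ₁ = 1.3088, θ₂ = -0.0001, θ₃ = 0.6978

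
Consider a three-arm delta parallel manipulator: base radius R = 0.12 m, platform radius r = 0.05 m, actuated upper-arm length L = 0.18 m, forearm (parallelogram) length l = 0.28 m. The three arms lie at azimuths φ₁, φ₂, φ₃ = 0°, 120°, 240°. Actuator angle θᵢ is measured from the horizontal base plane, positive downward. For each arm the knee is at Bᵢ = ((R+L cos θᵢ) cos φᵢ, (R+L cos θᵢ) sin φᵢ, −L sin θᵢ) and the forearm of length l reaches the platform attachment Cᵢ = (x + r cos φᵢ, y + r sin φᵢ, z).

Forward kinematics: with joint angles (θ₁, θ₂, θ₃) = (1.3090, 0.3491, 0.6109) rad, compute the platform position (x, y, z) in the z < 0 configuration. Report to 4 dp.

φ1=0.0°: virtual centre (0.1166, 0.0000, -0.1739), radius l
arm 2 at φ=120.0°: ρ2 = 0.2391;  centre 2 = (-0.1196, 0.2071, -0.0616)
centre 3 = (0.2174·cos240.0°, 0.2174·sin240.0°, -0.1032) = (-0.1087, -0.1883, -0.1032)
eliminate P² terms by subtracting sphere 1 from 2 and 3
linear system: -0.4723x+0.4142y = 0.0172−0.2246z; -0.4506x+-0.3766y = 0.0141−0.1412z
Cramer: x(z) = -0.0338+0.3925z;  y(z) = 0.0029-0.0946z
sphere 1 gives Az²+Bz+C=0 with A=1.1630, B=0.2291, C=-0.0256;  B²−4AC=0.1714;  roots -0.2765, 0.0795;  negative root z = -0.2765
x = -0.1423, y = 0.0291

(-0.1423, 0.0291, -0.2765)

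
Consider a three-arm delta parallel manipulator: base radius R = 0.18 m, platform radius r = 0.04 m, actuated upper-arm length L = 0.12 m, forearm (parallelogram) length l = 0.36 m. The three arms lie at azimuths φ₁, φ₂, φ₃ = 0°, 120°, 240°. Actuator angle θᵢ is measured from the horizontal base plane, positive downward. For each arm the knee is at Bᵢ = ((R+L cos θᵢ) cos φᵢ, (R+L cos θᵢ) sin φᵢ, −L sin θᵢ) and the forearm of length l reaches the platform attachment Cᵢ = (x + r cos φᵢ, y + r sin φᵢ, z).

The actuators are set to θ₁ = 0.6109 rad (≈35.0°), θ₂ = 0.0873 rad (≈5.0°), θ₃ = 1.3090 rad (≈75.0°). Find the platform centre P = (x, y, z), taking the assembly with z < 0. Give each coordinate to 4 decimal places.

O1 = (0.2383·cos0.0°, 0.2383·sin0.0°, -0.0688) = (0.2383, 0.0000, -0.0688)
φ2=120.0°: virtual centre (-0.1298, 0.2248, -0.0105), radius l
O3 = (0.1711·cos240.0°, 0.1711·sin240.0°, -0.1159) = (-0.0855, -0.1481, -0.1159)
|O₂|²−|O₁|² = 0.0059;  |O₃|²−|O₁|² = -0.0188
[-0.7361 0.4495 0.1167]·P = 0.0059;  [-0.6476 -0.2963 -0.0942]·P = -0.0188
Cramer: x(z) = 0.0132-0.0152z;  y(z) = 0.0348-0.2846z
sphere 1 gives Az²+Bz+C=0 with A=1.0812, B=0.1247, C=-0.0730;  B²−4AC=0.3311;  roots -0.3238, 0.2084;  negative root z = -0.3238
x = 0.0181, y = 0.1269

(0.0181, 0.1269, -0.3238)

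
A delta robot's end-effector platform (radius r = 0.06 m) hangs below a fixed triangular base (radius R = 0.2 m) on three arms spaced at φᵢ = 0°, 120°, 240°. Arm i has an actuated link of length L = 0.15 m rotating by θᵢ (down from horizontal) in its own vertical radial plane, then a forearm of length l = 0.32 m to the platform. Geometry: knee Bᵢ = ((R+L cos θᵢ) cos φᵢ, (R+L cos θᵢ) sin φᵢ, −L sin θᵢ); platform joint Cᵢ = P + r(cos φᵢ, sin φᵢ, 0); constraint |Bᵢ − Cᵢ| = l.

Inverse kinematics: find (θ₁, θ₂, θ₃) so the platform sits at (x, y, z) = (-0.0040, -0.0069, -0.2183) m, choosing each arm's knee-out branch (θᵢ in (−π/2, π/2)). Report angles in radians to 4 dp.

rotate P by −φ1: (-0.0040, -0.0069, -0.2183)
  e−x'=0.1440;  (l²−L²−(e−x')²−y'²−z²)/2L = 0.0382
  θ1 = atan2(B,A) + arccos(C/0.2615) = 0.4365
arm 2 (φ=120.0°): x'=-0.0040, y'=0.0069
  A=0.1440, B=-0.2183, C=(l²−L²−A²−y'²−z²)/(2L)=0.0382
  θ2 = atan2(B,A) + arccos(C/0.2615) = 0.4363
arm 3 (φ=240.0°): x'=0.0080, y'=0.0000
  A=0.1320, B=-0.2183, C=(l²−L²−A²−y'²−z²)/(2L)=0.0494
  γ=atan2(-0.2183,0.1320)=-1.0269;  ψ=arccos(0.1936)=1.3760;  θ3=γ+ψ≈0.3491

θ₁ = 0.4365, θ₂ = 0.4363, θ₃ = 0.3491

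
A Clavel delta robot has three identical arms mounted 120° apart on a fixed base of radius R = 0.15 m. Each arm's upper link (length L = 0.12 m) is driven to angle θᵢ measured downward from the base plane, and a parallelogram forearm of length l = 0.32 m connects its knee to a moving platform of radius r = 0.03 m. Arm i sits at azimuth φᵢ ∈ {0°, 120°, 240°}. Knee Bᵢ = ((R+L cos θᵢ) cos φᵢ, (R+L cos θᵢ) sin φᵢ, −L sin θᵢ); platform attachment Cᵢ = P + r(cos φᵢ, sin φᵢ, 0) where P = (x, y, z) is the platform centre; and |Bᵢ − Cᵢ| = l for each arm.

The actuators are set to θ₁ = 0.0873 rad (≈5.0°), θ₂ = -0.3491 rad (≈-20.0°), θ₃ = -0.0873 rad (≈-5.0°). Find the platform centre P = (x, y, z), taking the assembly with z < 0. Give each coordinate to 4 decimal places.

(-0.0191, 0.0130, -0.1985)

arm 1 at φ=0.0°: e+L cos θ1 = 0.2395;  O1 = (0.2395, 0.0000, -0.0105)
O2 = (0.2328·cos120.0°, 0.2328·sin120.0°, 0.0410) = (-0.1164, 0.2016, 0.0410)
O3 = (0.2395·cos240.0°, 0.2395·sin240.0°, 0.0105) = (-0.1198, -0.2075, 0.0105)
eliminate P² terms by subtracting sphere 1 from 2 and 3
[-0.7118 0.4032 0.1030]·P = -0.0016;  [-0.7186 -0.4149 0.0419]·P = 0.0000
Cramer: x(z) = 0.0012+0.1019z;  y(z) = -0.0020-0.0756z
into |P−O₁|² = l²: 1.0161z² + -0.0274z + -0.0455 = 0;  Δ = 0.1855;  z = -0.1985 or 0.2254 → z<0 root = -0.1985
x = -0.0191, y = 0.0130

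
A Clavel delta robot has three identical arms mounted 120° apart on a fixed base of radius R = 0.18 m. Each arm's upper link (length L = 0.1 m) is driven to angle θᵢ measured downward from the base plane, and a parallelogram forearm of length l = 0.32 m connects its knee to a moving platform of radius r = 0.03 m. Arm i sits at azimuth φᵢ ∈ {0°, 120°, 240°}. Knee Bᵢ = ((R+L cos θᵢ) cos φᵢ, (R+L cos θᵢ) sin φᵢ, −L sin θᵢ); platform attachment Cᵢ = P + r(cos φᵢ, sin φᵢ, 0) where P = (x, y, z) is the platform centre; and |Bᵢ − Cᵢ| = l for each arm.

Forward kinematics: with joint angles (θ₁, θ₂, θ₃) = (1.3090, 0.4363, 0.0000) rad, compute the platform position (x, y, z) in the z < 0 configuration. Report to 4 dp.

(-0.0995, -0.0278, -0.2572)

φ1=0.0°: virtual centre (0.1759, 0.0000, -0.0966), radius l
arm 2 at φ=120.0°: ρ2 = 0.2406;  S2 = (-0.1203, 0.2084, -0.0423)
S3 = (0.2500·cos240.0°, 0.2500·sin240.0°, 0.0000) = (-0.1250, -0.2165, 0.0000)
subtract pairs → two planes through P
[-0.5924 0.4168 0.1087]·P = 0.0194;  [-0.6018 -0.4330 0.1932]·P = 0.0222
Cramer: x(z) = -0.0348+0.2515z;  y(z) = -0.0029+0.0967z
quadratic in z: (1.0726)z²+(0.0866)z+(-0.0487)=0, √Δ=0.4650 → z ∈ {-0.2572, 0.1764}; z = -0.2572 (taking z<0)
x = -0.0995, y = -0.0278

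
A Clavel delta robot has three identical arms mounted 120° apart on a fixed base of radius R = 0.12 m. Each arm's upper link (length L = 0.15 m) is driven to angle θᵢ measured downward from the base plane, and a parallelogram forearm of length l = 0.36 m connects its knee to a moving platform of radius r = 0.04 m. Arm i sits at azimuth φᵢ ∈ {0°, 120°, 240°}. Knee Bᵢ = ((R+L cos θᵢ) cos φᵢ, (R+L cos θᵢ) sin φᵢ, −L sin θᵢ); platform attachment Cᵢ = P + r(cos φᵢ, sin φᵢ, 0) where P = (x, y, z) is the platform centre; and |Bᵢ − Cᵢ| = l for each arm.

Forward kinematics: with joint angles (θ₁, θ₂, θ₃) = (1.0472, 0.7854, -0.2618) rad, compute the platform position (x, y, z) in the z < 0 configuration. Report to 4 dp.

(-0.1249, -0.1302, -0.3151)

φ1=0.0°: virtual centre (0.1550, 0.0000, -0.1299), radius l
φ2=120.0°: virtual centre (-0.0930, 0.1611, -0.1061), radius l
φ3=240.0°: virtual centre (-0.1124, -0.1948, 0.0388), radius l
|S₂|²−|S₁|² = 0.0050;  |S₃|²−|S₁|² = 0.0112
plane₁₂: -0.4961x+0.3223y+0.0477z = 0.0050
det = 0.3656;  x = -0.0152+0.3483z,  y = -0.0079+0.3881z
sphere 1 gives Az²+Bz+C=0 with A=1.2719, B=0.1352, C=-0.0837;  B²−4AC=0.4442;  roots -0.3151, 0.2089;  negative root z = -0.3151
x = -0.1249, y = -0.1302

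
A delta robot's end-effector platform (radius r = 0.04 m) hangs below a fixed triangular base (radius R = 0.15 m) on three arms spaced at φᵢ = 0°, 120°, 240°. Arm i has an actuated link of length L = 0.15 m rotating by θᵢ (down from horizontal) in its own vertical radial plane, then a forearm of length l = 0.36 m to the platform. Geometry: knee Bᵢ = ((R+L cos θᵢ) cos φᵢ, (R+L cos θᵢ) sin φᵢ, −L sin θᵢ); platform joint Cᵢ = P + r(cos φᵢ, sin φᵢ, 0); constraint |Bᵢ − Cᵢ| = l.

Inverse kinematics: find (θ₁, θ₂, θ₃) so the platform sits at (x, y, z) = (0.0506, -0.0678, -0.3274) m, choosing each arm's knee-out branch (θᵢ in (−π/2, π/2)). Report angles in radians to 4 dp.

θ₁ = 0.2619, θ₂ = 0.8727, θ₃ = 0.3490

rotate P by −φ1: (0.0506, -0.0678, -0.3274)
  A=0.0594, B=-0.3274, C=(l²−L²−A²−y'²−z²)/(2L)=-0.0274
  θ1 = atan2(B,A) + arccos(C/0.3327) = 0.2619
φ2=120.0° → target in arm frame (-0.0840, -0.0099)
  A=0.1940, B=-0.3274, C=(l²−L²−A²−y'²−z²)/(2L)=-0.1261
  √(A²+B²)=0.3806;  θ2 = -1.0358+1.9085 ≈ 0.8727
rotate P by −φ3: (0.0334, 0.0777, -0.3274)
  A=0.0766, B=-0.3274, C=(l²−L²−A²−y'²−z²)/(2L)=-0.0400
  θ3 = atan2(B,A) + arccos(C/0.3362) = 0.3490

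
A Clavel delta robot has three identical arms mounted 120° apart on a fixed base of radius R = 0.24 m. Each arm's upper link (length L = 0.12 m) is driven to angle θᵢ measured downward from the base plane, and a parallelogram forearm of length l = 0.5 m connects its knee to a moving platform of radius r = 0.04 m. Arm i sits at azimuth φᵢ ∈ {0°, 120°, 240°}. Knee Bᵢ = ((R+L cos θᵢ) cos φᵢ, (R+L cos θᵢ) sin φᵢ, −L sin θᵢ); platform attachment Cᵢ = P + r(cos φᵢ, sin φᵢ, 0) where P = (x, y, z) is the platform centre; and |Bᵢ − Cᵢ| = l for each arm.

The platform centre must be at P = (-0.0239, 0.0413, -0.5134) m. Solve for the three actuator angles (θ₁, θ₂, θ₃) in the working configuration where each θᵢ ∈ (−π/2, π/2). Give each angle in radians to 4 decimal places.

θ₁ = 1.0470, θ₂ = 0.6978, θ₃ = 1.0466

φ1=0.0° → target in arm frame (-0.0239, 0.0413)
  A=0.2239, B=-0.5134, C=(l²−L²−A²−y'²−z²)/(2L)=-0.3326
  √(A²+B²)=0.5601;  θ1 = -1.1596+2.2065 ≈ 1.0470
rotate P by −φ2: (0.0477, 0.0000, -0.5134)
  A cos θ + B sin θ = C:  0.1523·cos θ + -0.5134·sin θ = -0.2132
  γ=atan2(-0.5134,0.1523)=-1.2824;  ψ=arccos(-0.3981)=1.9803;  θ2=γ+ψ≈0.6978
rotate P by −φ3: (-0.0238, -0.0413, -0.5134)
  A cos θ + B sin θ = C:  0.2238·cos θ + -0.5134·sin θ = -0.3324
  √(A²+B²)=0.5601;  θ3 = -1.1597+2.2063 ≈ 1.0466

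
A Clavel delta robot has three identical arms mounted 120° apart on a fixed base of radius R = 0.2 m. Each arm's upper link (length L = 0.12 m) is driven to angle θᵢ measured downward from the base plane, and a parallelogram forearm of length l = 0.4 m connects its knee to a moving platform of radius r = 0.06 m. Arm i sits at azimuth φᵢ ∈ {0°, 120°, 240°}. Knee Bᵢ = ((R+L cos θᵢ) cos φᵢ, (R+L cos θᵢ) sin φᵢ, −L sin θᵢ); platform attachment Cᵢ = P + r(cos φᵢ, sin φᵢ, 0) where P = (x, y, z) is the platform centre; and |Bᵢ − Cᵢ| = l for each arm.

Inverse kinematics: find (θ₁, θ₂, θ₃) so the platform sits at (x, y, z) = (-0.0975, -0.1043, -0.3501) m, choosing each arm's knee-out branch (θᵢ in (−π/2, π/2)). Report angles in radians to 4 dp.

φ1=0.0° → target in arm frame (-0.0975, -0.1043)
  A cos θ + B sin θ = C:  0.2375·cos θ + -0.3501·sin θ = -0.1844
  θ1 = atan2(B,A) + arccos(C/0.4231) = 1.0471
φ2=120.0° → target in arm frame (-0.0416, 0.1366)
  A cos θ + B sin θ = C:  0.1816·cos θ + -0.3501·sin θ = -0.1192
  θ2 = atan2(B,A) + arccos(C/0.3944) = 0.7854
arm 3 (φ=240.0°): x'=0.1391, y'=-0.0323
  A=0.0009, B=-0.3501, C=(l²−L²−A²−y'²−z²)/(2L)=0.0916
  θ3 = atan2(B,A) + arccos(C/0.3501) = -0.2621

θ₁ = 1.0471, θ₂ = 0.7854, θ₃ = -0.2621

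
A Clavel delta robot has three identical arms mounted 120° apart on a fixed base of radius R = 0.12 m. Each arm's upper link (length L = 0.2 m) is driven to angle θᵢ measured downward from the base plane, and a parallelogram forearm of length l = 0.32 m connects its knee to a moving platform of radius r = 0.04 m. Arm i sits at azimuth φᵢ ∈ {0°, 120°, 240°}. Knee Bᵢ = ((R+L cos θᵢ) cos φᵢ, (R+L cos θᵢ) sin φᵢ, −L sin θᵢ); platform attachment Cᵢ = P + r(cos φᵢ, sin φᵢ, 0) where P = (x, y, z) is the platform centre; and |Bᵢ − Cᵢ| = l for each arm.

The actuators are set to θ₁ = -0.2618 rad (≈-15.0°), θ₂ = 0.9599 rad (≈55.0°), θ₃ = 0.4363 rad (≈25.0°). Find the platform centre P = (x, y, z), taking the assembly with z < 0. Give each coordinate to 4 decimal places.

(0.1129, -0.0666, -0.2171)

arm 1 at φ=0.0°: (R−r)+L cos θ1 = 0.2732;  centre 1 = (0.2732, 0.0000, 0.0518)
centre 2 = (0.1947·cos120.0°, 0.1947·sin120.0°, -0.1638) = (-0.0974, 0.1686, -0.1638)
arm 3 at φ=240.0°: (R−r)+L cos θ3 = 0.2613;  centre 3 = (-0.1306, -0.2263, -0.0845)
eliminate P² terms by subtracting sphere 1 from 2 and 3
plane₁₂: -0.7411x+0.3373y+-0.4312z = -0.0126
det = 0.6077;  x = 0.0104+-0.4723z,  y = -0.0144+0.2406z
into |P−centre ₁|² = l²: 1.2810z² + 0.1378z + -0.0305 = 0;  Δ = 0.1751;  z = -0.2171 or 0.1095 → z<0 root = -0.2171
x = 0.1129, y = -0.0666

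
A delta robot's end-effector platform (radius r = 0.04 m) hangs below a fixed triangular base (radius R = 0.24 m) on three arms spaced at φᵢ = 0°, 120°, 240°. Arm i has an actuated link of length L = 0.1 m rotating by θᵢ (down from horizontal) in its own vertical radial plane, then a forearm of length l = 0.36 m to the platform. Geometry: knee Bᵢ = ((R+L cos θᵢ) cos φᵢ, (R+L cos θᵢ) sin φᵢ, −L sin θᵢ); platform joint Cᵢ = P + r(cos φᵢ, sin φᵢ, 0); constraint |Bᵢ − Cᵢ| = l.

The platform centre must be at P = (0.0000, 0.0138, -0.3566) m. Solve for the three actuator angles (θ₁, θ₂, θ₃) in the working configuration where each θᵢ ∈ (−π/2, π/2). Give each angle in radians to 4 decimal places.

φ1=0.0° → target in arm frame (0.0000, 0.0138)
  e−x'=0.2000;  (l²−L²−(e−x')²−y'²−z²)/2L = -0.2388
  γ=atan2(-0.3566,0.2000)=-1.0597;  ψ=arccos(-0.5840)=2.1944;  θ1=γ+ψ≈1.1348
arm 2 (φ=120.0°): x'=0.0120, y'=-0.0069
  A=0.1880, B=-0.3566, C=(l²−L²−A²−y'²−z²)/(2L)=-0.2149
  θ2 = atan2(B,A) + arccos(C/0.4031) = 1.0474
rotate P by −φ3: (-0.0120, -0.0069, -0.3566)
  A cos θ + B sin θ = C:  0.2120·cos θ + -0.3566·sin θ = -0.2627
  γ=atan2(-0.3566,0.2120)=-1.0345;  ψ=arccos(-0.6332)=2.2565;  θ3=γ+ψ≈1.2219

θ₁ = 1.1348, θ₂ = 1.0474, θ₃ = 1.2219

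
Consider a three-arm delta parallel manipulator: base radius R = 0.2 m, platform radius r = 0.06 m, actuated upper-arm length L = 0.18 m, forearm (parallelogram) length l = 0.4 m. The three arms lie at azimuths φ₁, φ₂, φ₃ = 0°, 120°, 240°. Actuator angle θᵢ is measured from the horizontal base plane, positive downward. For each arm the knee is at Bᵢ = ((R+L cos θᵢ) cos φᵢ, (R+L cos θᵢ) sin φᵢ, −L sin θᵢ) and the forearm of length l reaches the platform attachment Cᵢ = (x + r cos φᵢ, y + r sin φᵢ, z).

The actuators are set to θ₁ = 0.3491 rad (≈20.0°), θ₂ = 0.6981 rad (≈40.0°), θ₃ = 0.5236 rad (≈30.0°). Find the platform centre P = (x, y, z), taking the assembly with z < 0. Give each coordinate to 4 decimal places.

(0.0398, -0.0242, -0.3563)

S1 = (0.3091·cos0.0°, 0.3091·sin0.0°, -0.0616) = (0.3091, 0.0000, -0.0616)
φ2=120.0°: virtual centre (-0.1389, 0.2407, -0.1157), radius l
arm 3 at φ=240.0°: ρ3 = 0.2959;  S3 = (-0.1479, -0.2562, -0.0900)
subtract pairs → two planes through P
linear system: -0.8962x+0.4813y = -0.0088−-0.1083z; -0.9142x+-0.5125y = -0.0037−-0.0569z
Cramer: x(z) = 0.0070-0.0921z;  y(z) = -0.0052+0.0534z
quadratic in z: (1.0113)z²+(0.1783)z+(-0.0649)=0, √Δ=0.5424 → z ∈ {-0.3563, 0.1800}; z = -0.3563 (taking z<0)
x = 0.0398, y = -0.0242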